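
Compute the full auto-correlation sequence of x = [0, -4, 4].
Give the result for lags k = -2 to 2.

r_xx[k] = sum_m x[m]*x[m+k], indexed from 0, for k = -2 to 2:
  r_xx[-2] = x[2]*x[0] = 0
  r_xx[-1] = x[1]*x[0] + x[2]*x[1] = -16
  r_xx[0] = x[0]*x[0] + x[1]*x[1] + x[2]*x[2] = 32
  r_xx[1] = x[0]*x[1] + x[1]*x[2] = -16
  r_xx[2] = x[0]*x[2] = 0
r_xx = [0, -16, 32, -16, 0]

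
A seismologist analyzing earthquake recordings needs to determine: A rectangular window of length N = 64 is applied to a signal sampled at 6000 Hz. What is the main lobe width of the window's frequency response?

For a rectangular window of length N,
the main lobe width in frequency is 2*f_s/N.
= 2*6000/64 = 375/2 Hz
This determines the minimum frequency separation for resolving two sinusoids.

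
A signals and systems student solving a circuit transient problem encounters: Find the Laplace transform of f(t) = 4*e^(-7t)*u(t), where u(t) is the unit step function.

Standard Laplace transform pair:
e^(-at)*u(t) <-> 1/(s+a)
With a = 7: L{4*e^(-7t)*u(t)} = 4/(s+7), ROC: Re(s) > -7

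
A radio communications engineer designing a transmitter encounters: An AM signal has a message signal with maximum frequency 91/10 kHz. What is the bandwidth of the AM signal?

In AM (double-sideband), the bandwidth is twice the message frequency.
BW = 2 * f_m = 2 * 91/10 kHz = 91/5 kHz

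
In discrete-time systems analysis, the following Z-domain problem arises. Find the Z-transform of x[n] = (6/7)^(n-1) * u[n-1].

Time-shifting property: if X(z) = Z{x[n]}, then Z{x[n-d]} = z^(-d) * X(z)
X(z) = z/(z - 6/7) for x[n] = (6/7)^n * u[n]
Z{x[n-1]} = z^(-1) * z/(z - 6/7) = 1/(z - 6/7)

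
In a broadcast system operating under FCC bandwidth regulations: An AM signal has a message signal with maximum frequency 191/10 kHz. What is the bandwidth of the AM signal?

In AM (double-sideband), the bandwidth is twice the message frequency.
BW = 2 * f_m = 2 * 191/10 kHz = 191/5 kHz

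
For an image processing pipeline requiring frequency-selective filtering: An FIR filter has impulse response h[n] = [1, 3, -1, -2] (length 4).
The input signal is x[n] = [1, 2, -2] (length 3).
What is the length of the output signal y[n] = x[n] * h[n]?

For linear convolution, the output length is:
len(y) = len(x) + len(h) - 1 = 3 + 4 - 1 = 6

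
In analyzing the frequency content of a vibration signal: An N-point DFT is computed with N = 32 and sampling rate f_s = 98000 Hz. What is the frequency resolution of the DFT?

DFT frequency resolution = f_s / N
= 98000 / 32 = 6125/2 Hz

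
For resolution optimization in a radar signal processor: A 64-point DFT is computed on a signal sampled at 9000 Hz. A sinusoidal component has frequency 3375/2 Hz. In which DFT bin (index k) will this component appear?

DFT frequency resolution = f_s/N = 9000/64 = 1125/8 Hz
Bin index k = f_signal / resolution = 3375/2 / 1125/8 = 12
The signal frequency 3375/2 Hz falls in DFT bin k = 12.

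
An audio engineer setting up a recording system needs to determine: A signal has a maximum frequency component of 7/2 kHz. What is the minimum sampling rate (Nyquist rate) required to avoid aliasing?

By the Nyquist-Shannon sampling theorem,
the minimum sampling rate (Nyquist rate) must be at least 2 * f_max.
Nyquist rate = 2 * 7/2 kHz = 7 kHz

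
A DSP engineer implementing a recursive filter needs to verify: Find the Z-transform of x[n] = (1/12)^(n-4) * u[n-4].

Time-shifting property: if X(z) = Z{x[n]}, then Z{x[n-d]} = z^(-d) * X(z)
X(z) = z/(z - 1/12) for x[n] = (1/12)^n * u[n]
Z{x[n-4]} = z^(-4) * z/(z - 1/12) = z^(-3)/(z - 1/12)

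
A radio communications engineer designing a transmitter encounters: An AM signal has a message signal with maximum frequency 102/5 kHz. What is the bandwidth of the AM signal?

In AM (double-sideband), the bandwidth is twice the message frequency.
BW = 2 * f_m = 2 * 102/5 kHz = 204/5 kHz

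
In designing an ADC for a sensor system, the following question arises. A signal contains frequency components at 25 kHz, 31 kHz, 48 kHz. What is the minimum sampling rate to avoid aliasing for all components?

The highest frequency component is f_max = 48 kHz.
Nyquist rate = 2 * f_max = 2 * 48 kHz = 96 kHz.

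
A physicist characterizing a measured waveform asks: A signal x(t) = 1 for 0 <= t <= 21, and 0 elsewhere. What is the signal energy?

Energy = integral of |x(t)|^2 dt over the signal duration
= 1^2 * 21 = 1 * 21 = 21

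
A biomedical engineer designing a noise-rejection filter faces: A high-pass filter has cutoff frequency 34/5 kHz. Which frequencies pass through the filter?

A high-pass filter passes all frequencies above the cutoff frequency 34/5 kHz and attenuates lower frequencies.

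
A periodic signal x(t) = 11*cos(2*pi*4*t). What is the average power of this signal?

Average power of A*cos(wt) is A^2/2.
P = 11^2 / 2 = 121/2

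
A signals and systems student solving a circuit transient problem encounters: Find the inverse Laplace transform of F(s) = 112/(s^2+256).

Standard pair: w/(s^2+w^2) <-> sin(wt)*u(t)
Recognize w^2 = 256, so w = 16; numerator 112 = 7*16.
f(t) = 7*sin(16t)*u(t)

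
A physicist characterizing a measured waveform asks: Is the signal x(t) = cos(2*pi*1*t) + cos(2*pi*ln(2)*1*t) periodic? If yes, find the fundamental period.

f1 = 1 Hz, f2 = 1*ln(2) Hz
Ratio f2/f1 = ln(2), which is irrational.
Since the frequency ratio is irrational, no common period exists.
The signal is not periodic.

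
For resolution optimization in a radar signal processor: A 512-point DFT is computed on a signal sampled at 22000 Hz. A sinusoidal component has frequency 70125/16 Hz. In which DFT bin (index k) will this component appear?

DFT frequency resolution = f_s/N = 22000/512 = 1375/32 Hz
Bin index k = f_signal / resolution = 70125/16 / 1375/32 = 102
The signal frequency 70125/16 Hz falls in DFT bin k = 102.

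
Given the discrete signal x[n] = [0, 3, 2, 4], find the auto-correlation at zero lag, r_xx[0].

The auto-correlation at zero lag r_xx[0] equals the signal energy.
r_xx[0] = sum of x[n]^2 = 0^2 + 3^2 + 2^2 + 4^2
= 0 + 9 + 4 + 16 = 29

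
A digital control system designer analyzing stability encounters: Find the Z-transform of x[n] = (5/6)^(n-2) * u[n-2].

Time-shifting property: if X(z) = Z{x[n]}, then Z{x[n-d]} = z^(-d) * X(z)
X(z) = z/(z - 5/6) for x[n] = (5/6)^n * u[n]
Z{x[n-2]} = z^(-2) * z/(z - 5/6) = z^(-1)/(z - 5/6)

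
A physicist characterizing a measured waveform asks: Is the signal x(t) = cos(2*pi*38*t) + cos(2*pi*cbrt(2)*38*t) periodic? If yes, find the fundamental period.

f1 = 38 Hz, f2 = 38*cbrt(2) Hz
Ratio f2/f1 = cbrt(2), which is irrational.
Since the frequency ratio is irrational, no common period exists.
The signal is not periodic.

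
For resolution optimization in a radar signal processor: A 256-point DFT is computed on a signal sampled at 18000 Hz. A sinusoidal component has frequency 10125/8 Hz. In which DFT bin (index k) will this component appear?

DFT frequency resolution = f_s/N = 18000/256 = 1125/16 Hz
Bin index k = f_signal / resolution = 10125/8 / 1125/16 = 18
The signal frequency 10125/8 Hz falls in DFT bin k = 18.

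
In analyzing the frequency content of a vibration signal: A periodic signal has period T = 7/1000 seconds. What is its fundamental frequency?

The fundamental frequency is the reciprocal of the period.
f = 1/T = 1/(7/1000) = 1000/7 Hz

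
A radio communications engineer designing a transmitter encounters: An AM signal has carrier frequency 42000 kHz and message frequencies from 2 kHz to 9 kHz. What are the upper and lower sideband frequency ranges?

Upper sideband (USB) = fc + [fm_low, fm_high] = 42000 + [2, 9] = [42002, 42009] kHz
Lower sideband (LSB) = fc - [fm_high, fm_low] = 42000 - [9, 2] = [41991, 41998] kHz
Total occupied spectrum: 41991 kHz to 42009 kHz (plus carrier at 42000 kHz)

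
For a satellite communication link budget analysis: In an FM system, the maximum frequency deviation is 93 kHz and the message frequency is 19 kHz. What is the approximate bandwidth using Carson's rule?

Carson's rule: BW = 2*(delta_f + f_m)
= 2*(93 + 19) kHz = 224 kHz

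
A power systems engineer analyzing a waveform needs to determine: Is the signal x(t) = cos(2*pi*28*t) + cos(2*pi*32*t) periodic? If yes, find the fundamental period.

f1 = 28 Hz, f2 = 32 Hz
Period T1 = 1/28, T2 = 1/32
Ratio T1/T2 = 32/28, which is rational.
The signal is periodic with fundamental period T = 1/GCD(28,32) = 1/4 s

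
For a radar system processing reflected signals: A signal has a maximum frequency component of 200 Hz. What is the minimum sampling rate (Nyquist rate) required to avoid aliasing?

By the Nyquist-Shannon sampling theorem,
the minimum sampling rate (Nyquist rate) must be at least 2 * f_max.
Nyquist rate = 2 * 200 Hz = 400 Hz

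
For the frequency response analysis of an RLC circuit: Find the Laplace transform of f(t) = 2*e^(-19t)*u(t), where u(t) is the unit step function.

Standard Laplace transform pair:
e^(-at)*u(t) <-> 1/(s+a)
With a = 19: L{2*e^(-19t)*u(t)} = 2/(s+19), ROC: Re(s) > -19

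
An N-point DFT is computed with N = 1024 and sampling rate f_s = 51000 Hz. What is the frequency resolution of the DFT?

DFT frequency resolution = f_s / N
= 51000 / 1024 = 6375/128 Hz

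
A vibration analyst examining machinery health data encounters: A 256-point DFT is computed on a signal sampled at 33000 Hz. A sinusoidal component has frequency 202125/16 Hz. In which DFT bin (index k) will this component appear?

DFT frequency resolution = f_s/N = 33000/256 = 4125/32 Hz
Bin index k = f_signal / resolution = 202125/16 / 4125/32 = 98
The signal frequency 202125/16 Hz falls in DFT bin k = 98.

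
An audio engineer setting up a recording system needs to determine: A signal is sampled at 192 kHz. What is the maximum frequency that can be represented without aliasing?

The maximum frequency that can be represented without aliasing
is the Nyquist frequency: f_max = f_s / 2 = 192 kHz / 2 = 96 kHz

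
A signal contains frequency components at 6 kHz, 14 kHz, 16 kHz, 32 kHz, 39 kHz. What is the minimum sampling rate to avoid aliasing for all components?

The highest frequency component is f_max = 39 kHz.
Nyquist rate = 2 * f_max = 2 * 39 kHz = 78 kHz.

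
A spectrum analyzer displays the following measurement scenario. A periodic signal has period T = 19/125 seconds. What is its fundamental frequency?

The fundamental frequency is the reciprocal of the period.
f = 1/T = 1/(19/125) = 125/19 Hz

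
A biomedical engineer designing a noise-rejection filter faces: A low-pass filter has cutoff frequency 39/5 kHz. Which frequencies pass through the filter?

A low-pass filter passes all frequencies below the cutoff frequency 39/5 kHz and attenuates higher frequencies.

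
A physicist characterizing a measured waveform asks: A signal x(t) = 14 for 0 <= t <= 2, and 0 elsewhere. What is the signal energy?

Energy = integral of |x(t)|^2 dt over the signal duration
= 14^2 * 2 = 196 * 2 = 392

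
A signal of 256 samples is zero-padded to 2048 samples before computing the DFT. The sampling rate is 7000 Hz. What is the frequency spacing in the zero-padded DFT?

Original DFT: N = 256, resolution = f_s/N = 7000/256 = 875/32 Hz
Zero-padded DFT: N = 2048, resolution = f_s/N = 7000/2048 = 875/256 Hz
Zero-padding interpolates the spectrum (finer frequency grid)
but does NOT improve the true spectral resolution (ability to resolve close frequencies).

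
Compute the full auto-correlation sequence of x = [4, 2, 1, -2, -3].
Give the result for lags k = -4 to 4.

r_xx[k] = sum_m x[m]*x[m+k], indexed from 0, for k = -4 to 4:
  r_xx[-4] = x[4]*x[0] = -12
  r_xx[-3] = x[3]*x[0] + x[4]*x[1] = -14
  r_xx[-2] = x[2]*x[0] + x[3]*x[1] + x[4]*x[2] = -3
  r_xx[-1] = x[1]*x[0] + x[2]*x[1] + x[3]*x[2] + x[4]*x[3] = 14
  r_xx[0] = x[0]*x[0] + x[1]*x[1] + x[2]*x[2] + x[3]*x[3] + x[4]*x[4] = 34
  r_xx[1] = x[0]*x[1] + x[1]*x[2] + x[2]*x[3] + x[3]*x[4] = 14
  r_xx[2] = x[0]*x[2] + x[1]*x[3] + x[2]*x[4] = -3
  r_xx[3] = x[0]*x[3] + x[1]*x[4] = -14
  r_xx[4] = x[0]*x[4] = -12
r_xx = [-12, -14, -3, 14, 34, 14, -3, -14, -12]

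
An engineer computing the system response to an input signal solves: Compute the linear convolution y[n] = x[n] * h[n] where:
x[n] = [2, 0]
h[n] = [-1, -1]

y[n] = sum_k x[k]*h[n-k]. Output length = len(x) + len(h) - 1 = 2 + 2 - 1 = 3.
y[0] = 2*-1 = -2
y[1] = 0*-1 + 2*-1 = -2
y[2] = 0*-1 = 0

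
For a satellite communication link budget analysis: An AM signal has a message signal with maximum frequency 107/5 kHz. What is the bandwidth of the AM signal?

In AM (double-sideband), the bandwidth is twice the message frequency.
BW = 2 * f_m = 2 * 107/5 kHz = 214/5 kHz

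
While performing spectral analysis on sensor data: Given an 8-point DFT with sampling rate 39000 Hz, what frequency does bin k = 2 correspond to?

The frequency of DFT bin k is: f_k = k * f_s / N
f_2 = 2 * 39000 / 8 = 9750 Hz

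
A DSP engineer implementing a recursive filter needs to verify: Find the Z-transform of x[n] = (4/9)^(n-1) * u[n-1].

Time-shifting property: if X(z) = Z{x[n]}, then Z{x[n-d]} = z^(-d) * X(z)
X(z) = z/(z - 4/9) for x[n] = (4/9)^n * u[n]
Z{x[n-1]} = z^(-1) * z/(z - 4/9) = 1/(z - 4/9)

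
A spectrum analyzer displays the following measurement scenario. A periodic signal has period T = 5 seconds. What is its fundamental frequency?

The fundamental frequency is the reciprocal of the period.
f = 1/T = 1/(5) = 1/5 Hz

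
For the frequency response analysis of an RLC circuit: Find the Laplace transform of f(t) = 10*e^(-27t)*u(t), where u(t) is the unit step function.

Standard Laplace transform pair:
e^(-at)*u(t) <-> 1/(s+a)
With a = 27: L{10*e^(-27t)*u(t)} = 10/(s+27), ROC: Re(s) > -27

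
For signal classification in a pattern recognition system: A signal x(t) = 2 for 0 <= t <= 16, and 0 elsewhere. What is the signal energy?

Energy = integral of |x(t)|^2 dt over the signal duration
= 2^2 * 16 = 4 * 16 = 64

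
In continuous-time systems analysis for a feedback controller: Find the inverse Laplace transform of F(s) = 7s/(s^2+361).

Standard pair: s/(s^2+w^2) <-> cos(wt)*u(t)
With k=7, w=19: f(t) = 7*cos(19t)*u(t)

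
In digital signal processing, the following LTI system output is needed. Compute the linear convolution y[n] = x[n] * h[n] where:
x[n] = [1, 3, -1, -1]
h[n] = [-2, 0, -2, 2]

y[n] = sum_k x[k]*h[n-k]. Output length = len(x) + len(h) - 1 = 4 + 4 - 1 = 7.
y[0] = 1*-2 = -2
y[1] = 3*-2 + 1*0 = -6
y[2] = -1*-2 + 3*0 + 1*-2 = 0
y[3] = -1*-2 + -1*0 + 3*-2 + 1*2 = -2
y[4] = -1*0 + -1*-2 + 3*2 = 8
y[5] = -1*-2 + -1*2 = 0
y[6] = -1*2 = -2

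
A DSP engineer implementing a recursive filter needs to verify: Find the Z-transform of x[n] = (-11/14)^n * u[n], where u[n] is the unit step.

The Z-transform of a^n * u[n] is z/(z-a) for |z| > |a|.
Here a = -11/14, so X(z) = z/(z - (-11/14)) = 14z/(14z + 11)
ROC: |z| > 11/14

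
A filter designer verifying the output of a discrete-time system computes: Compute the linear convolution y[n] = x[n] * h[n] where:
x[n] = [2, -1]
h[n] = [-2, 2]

y[n] = sum_k x[k]*h[n-k]. Output length = len(x) + len(h) - 1 = 2 + 2 - 1 = 3.
y[0] = 2*-2 = -4
y[1] = -1*-2 + 2*2 = 6
y[2] = -1*2 = -2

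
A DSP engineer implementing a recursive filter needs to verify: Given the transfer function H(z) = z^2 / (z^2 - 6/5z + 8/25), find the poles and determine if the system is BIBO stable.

Poles are roots of the denominator: z^2 - 6/5z + 8/25 = 0.
Quadratic formula: z = [-(-6/5) +/- sqrt((-6/5)^2 - 4*(8/25))] / 2
Discriminant = 36/25 - 32/25 = 4/25; sqrt = 2/5.
z = (6/5 +/- 2/5) / 2 => z = 4/5 or z = 2/5.
|p1| = 2/5, |p2| = 4/5.
For BIBO stability, all poles must lie inside the unit circle (|p| < 1).
System is STABLE since both |p| < 1.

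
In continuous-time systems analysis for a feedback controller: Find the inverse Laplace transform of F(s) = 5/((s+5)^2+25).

Standard pair: w/((s+a)^2+w^2) <-> e^(-at)*sin(wt)*u(t)
With a=5, w=5: f(t) = e^(-5t)*sin(5t)*u(t)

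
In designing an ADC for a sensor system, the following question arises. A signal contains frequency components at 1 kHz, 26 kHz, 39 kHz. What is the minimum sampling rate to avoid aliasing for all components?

The highest frequency component is f_max = 39 kHz.
Nyquist rate = 2 * f_max = 2 * 39 kHz = 78 kHz.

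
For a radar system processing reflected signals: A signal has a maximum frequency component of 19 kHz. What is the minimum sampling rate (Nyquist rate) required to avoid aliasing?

By the Nyquist-Shannon sampling theorem,
the minimum sampling rate (Nyquist rate) must be at least 2 * f_max.
Nyquist rate = 2 * 19 kHz = 38 kHz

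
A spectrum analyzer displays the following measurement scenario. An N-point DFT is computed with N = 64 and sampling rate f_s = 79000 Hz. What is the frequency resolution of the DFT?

DFT frequency resolution = f_s / N
= 79000 / 64 = 9875/8 Hz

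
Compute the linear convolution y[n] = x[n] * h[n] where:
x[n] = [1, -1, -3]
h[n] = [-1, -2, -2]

y[n] = sum_k x[k]*h[n-k]. Output length = len(x) + len(h) - 1 = 3 + 3 - 1 = 5.
y[0] = 1*-1 = -1
y[1] = -1*-1 + 1*-2 = -1
y[2] = -3*-1 + -1*-2 + 1*-2 = 3
y[3] = -3*-2 + -1*-2 = 8
y[4] = -3*-2 = 6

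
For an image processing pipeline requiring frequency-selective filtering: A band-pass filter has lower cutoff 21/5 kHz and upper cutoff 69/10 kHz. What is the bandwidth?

Bandwidth = f_high - f_low
= 69/10 kHz - 21/5 kHz = 27/10 kHz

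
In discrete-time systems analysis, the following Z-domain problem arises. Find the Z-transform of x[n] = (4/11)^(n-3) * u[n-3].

Time-shifting property: if X(z) = Z{x[n]}, then Z{x[n-d]} = z^(-d) * X(z)
X(z) = z/(z - 4/11) for x[n] = (4/11)^n * u[n]
Z{x[n-3]} = z^(-3) * z/(z - 4/11) = z^(-2)/(z - 4/11)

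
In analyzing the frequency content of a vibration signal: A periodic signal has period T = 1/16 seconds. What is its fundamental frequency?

The fundamental frequency is the reciprocal of the period.
f = 1/T = 1/(1/16) = 16 Hz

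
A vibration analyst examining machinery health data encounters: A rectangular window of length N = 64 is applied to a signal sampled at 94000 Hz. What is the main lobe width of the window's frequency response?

For a rectangular window of length N,
the main lobe width in frequency is 2*f_s/N.
= 2*94000/64 = 5875/2 Hz
This determines the minimum frequency separation for resolving two sinusoids.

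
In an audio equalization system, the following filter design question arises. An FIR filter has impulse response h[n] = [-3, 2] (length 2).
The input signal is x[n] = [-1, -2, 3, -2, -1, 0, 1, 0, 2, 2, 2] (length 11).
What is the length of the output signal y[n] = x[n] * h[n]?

For linear convolution, the output length is:
len(y) = len(x) + len(h) - 1 = 11 + 2 - 1 = 12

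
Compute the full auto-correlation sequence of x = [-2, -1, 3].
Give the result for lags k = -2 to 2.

r_xx[k] = sum_m x[m]*x[m+k], indexed from 0, for k = -2 to 2:
  r_xx[-2] = x[2]*x[0] = -6
  r_xx[-1] = x[1]*x[0] + x[2]*x[1] = -1
  r_xx[0] = x[0]*x[0] + x[1]*x[1] + x[2]*x[2] = 14
  r_xx[1] = x[0]*x[1] + x[1]*x[2] = -1
  r_xx[2] = x[0]*x[2] = -6
r_xx = [-6, -1, 14, -1, -6]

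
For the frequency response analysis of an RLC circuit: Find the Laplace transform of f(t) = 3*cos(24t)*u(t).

Standard pair: cos(wt)*u(t) <-> s/(s^2+w^2)
With w = 24: L{3*cos(24t)*u(t)} = 3s/(s^2+576)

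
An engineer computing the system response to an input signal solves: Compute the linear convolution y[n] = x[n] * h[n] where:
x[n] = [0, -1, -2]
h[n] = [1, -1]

y[n] = sum_k x[k]*h[n-k]. Output length = len(x) + len(h) - 1 = 3 + 2 - 1 = 4.
y[0] = 0*1 = 0
y[1] = -1*1 + 0*-1 = -1
y[2] = -2*1 + -1*-1 = -1
y[3] = -2*-1 = 2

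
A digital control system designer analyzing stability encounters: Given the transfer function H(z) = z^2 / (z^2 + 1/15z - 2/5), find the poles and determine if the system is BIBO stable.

Poles are roots of the denominator: z^2 + 1/15z - 2/5 = 0.
Quadratic formula: z = [-(1/15) +/- sqrt((1/15)^2 - 4*(-2/5))] / 2
Discriminant = 1/225 + 8/5 = 361/225; sqrt = 19/15.
z = (-1/15 +/- 19/15) / 2 => z = 3/5 or z = -2/3.
|p1| = 3/5, |p2| = 2/3.
For BIBO stability, all poles must lie inside the unit circle (|p| < 1).
System is STABLE since both |p| < 1.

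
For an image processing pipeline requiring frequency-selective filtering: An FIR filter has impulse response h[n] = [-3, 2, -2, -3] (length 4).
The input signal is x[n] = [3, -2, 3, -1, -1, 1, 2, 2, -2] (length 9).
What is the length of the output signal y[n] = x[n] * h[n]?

For linear convolution, the output length is:
len(y) = len(x) + len(h) - 1 = 9 + 4 - 1 = 12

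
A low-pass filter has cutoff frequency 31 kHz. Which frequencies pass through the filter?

A low-pass filter passes all frequencies below the cutoff frequency 31 kHz and attenuates higher frequencies.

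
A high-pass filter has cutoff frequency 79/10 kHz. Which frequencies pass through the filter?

A high-pass filter passes all frequencies above the cutoff frequency 79/10 kHz and attenuates lower frequencies.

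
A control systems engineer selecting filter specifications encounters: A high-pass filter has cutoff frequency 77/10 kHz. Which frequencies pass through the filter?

A high-pass filter passes all frequencies above the cutoff frequency 77/10 kHz and attenuates lower frequencies.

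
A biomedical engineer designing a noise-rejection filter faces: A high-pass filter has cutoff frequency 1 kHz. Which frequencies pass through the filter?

A high-pass filter passes all frequencies above the cutoff frequency 1 kHz and attenuates lower frequencies.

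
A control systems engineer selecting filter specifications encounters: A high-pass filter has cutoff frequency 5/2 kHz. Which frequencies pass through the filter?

A high-pass filter passes all frequencies above the cutoff frequency 5/2 kHz and attenuates lower frequencies.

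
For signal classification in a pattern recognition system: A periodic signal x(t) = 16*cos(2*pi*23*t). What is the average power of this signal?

Average power of A*cos(wt) is A^2/2.
P = 16^2 / 2 = 256/2 = 128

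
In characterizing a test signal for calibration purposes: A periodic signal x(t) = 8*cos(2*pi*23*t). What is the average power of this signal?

Average power of A*cos(wt) is A^2/2.
P = 8^2 / 2 = 64/2 = 32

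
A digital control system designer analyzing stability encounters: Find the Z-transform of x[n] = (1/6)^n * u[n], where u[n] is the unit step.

The Z-transform of a^n * u[n] is z/(z-a) for |z| > |a|.
Here a = 1/6, so X(z) = z/(z - (1/6)) = 6z/(6z - 1)
ROC: |z| > 1/6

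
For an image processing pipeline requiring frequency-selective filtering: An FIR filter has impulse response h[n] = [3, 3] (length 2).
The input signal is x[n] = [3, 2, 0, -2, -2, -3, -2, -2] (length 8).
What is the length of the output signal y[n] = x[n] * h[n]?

For linear convolution, the output length is:
len(y) = len(x) + len(h) - 1 = 8 + 2 - 1 = 9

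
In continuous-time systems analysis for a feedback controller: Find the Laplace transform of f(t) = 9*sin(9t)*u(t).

Standard pair: sin(wt)*u(t) <-> w/(s^2+w^2)
With w = 9: L{9*sin(9t)*u(t)} = 81/(s^2+81)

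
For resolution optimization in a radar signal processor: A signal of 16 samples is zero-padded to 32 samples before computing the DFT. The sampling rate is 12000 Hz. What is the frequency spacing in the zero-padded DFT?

Original DFT: N = 16, resolution = f_s/N = 12000/16 = 750 Hz
Zero-padded DFT: N = 32, resolution = f_s/N = 12000/32 = 375 Hz
Zero-padding interpolates the spectrum (finer frequency grid)
but does NOT improve the true spectral resolution (ability to resolve close frequencies).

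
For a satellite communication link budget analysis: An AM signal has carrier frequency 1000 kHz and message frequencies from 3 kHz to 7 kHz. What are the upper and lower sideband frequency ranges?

Upper sideband (USB) = fc + [fm_low, fm_high] = 1000 + [3, 7] = [1003, 1007] kHz
Lower sideband (LSB) = fc - [fm_high, fm_low] = 1000 - [7, 3] = [993, 997] kHz
Total occupied spectrum: 993 kHz to 1007 kHz (plus carrier at 1000 kHz)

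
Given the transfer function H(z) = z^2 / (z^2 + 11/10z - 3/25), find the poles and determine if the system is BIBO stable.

Poles are roots of the denominator: z^2 + 11/10z - 3/25 = 0.
Quadratic formula: z = [-(11/10) +/- sqrt((11/10)^2 - 4*(-3/25))] / 2
Discriminant = 121/100 + 12/25 = 169/100; sqrt = 13/10.
z = (-11/10 +/- 13/10) / 2 => z = 1/10 or z = -6/5.
|p1| = 6/5, |p2| = 1/10.
For BIBO stability, all poles must lie inside the unit circle (|p| < 1).
System is UNSTABLE since at least one |p| >= 1.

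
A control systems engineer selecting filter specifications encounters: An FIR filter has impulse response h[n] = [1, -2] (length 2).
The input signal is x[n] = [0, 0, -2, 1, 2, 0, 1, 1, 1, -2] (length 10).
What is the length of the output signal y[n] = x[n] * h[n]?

For linear convolution, the output length is:
len(y) = len(x) + len(h) - 1 = 10 + 2 - 1 = 11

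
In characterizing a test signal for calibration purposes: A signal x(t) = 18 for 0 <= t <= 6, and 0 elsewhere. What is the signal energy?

Energy = integral of |x(t)|^2 dt over the signal duration
= 18^2 * 6 = 324 * 6 = 1944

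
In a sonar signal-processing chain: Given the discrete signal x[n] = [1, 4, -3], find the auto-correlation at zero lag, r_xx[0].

The auto-correlation at zero lag r_xx[0] equals the signal energy.
r_xx[0] = sum of x[n]^2 = 1^2 + 4^2 + (-3)^2
= 1 + 16 + 9 = 26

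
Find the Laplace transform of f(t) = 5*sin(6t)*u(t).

Standard pair: sin(wt)*u(t) <-> w/(s^2+w^2)
With w = 6: L{5*sin(6t)*u(t)} = 30/(s^2+36)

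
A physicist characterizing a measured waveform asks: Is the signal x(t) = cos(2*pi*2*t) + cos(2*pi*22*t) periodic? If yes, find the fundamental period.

f1 = 2 Hz, f2 = 22 Hz
Period T1 = 1/2, T2 = 1/22
Ratio T1/T2 = 22/2, which is rational.
The signal is periodic with fundamental period T = 1/GCD(2,22) = 1/2 s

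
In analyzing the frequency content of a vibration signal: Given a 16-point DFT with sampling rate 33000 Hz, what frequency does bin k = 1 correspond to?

The frequency of DFT bin k is: f_k = k * f_s / N
f_1 = 1 * 33000 / 16 = 4125/2 Hz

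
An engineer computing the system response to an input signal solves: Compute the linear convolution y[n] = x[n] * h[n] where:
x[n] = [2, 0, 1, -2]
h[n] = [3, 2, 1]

y[n] = sum_k x[k]*h[n-k]. Output length = len(x) + len(h) - 1 = 4 + 3 - 1 = 6.
y[0] = 2*3 = 6
y[1] = 0*3 + 2*2 = 4
y[2] = 1*3 + 0*2 + 2*1 = 5
y[3] = -2*3 + 1*2 + 0*1 = -4
y[4] = -2*2 + 1*1 = -3
y[5] = -2*1 = -2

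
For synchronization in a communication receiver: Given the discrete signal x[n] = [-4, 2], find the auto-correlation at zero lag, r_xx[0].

The auto-correlation at zero lag r_xx[0] equals the signal energy.
r_xx[0] = sum of x[n]^2 = (-4)^2 + 2^2
= 16 + 4 = 20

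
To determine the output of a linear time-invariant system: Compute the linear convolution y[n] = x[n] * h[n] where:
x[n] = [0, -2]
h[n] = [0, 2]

y[n] = sum_k x[k]*h[n-k]. Output length = len(x) + len(h) - 1 = 2 + 2 - 1 = 3.
y[0] = 0*0 = 0
y[1] = -2*0 + 0*2 = 0
y[2] = -2*2 = -4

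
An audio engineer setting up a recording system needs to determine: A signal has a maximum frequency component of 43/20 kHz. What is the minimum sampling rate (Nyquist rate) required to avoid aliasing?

By the Nyquist-Shannon sampling theorem,
the minimum sampling rate (Nyquist rate) must be at least 2 * f_max.
Nyquist rate = 2 * 43/20 kHz = 43/10 kHz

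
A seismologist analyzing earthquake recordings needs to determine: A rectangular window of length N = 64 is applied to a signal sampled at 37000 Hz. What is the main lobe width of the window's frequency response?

For a rectangular window of length N,
the main lobe width in frequency is 2*f_s/N.
= 2*37000/64 = 4625/4 Hz
This determines the minimum frequency separation for resolving two sinusoids.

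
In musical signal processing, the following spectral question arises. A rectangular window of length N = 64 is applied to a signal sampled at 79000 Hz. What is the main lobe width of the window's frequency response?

For a rectangular window of length N,
the main lobe width in frequency is 2*f_s/N.
= 2*79000/64 = 9875/4 Hz
This determines the minimum frequency separation for resolving two sinusoids.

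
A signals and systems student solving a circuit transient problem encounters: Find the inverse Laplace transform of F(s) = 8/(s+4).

Standard pair: k/(s+a) <-> k*e^(-at)*u(t)
With k=8, a=4: f(t) = 8*e^(-4t)*u(t)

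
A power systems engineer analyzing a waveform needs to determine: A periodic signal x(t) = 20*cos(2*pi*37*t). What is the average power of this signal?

Average power of A*cos(wt) is A^2/2.
P = 20^2 / 2 = 400/2 = 200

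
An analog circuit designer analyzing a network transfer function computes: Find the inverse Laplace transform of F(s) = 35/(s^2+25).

Standard pair: w/(s^2+w^2) <-> sin(wt)*u(t)
Recognize w^2 = 25, so w = 5; numerator 35 = 7*5.
f(t) = 7*sin(5t)*u(t)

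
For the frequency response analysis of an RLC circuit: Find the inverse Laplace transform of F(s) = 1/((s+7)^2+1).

Standard pair: w/((s+a)^2+w^2) <-> e^(-at)*sin(wt)*u(t)
With a=7, w=1: f(t) = e^(-7t)*sin(t)*u(t)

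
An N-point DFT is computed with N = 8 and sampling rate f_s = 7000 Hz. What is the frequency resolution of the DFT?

DFT frequency resolution = f_s / N
= 7000 / 8 = 875 Hz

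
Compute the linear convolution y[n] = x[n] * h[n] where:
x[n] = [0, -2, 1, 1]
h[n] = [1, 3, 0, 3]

y[n] = sum_k x[k]*h[n-k]. Output length = len(x) + len(h) - 1 = 4 + 4 - 1 = 7.
y[0] = 0*1 = 0
y[1] = -2*1 + 0*3 = -2
y[2] = 1*1 + -2*3 + 0*0 = -5
y[3] = 1*1 + 1*3 + -2*0 + 0*3 = 4
y[4] = 1*3 + 1*0 + -2*3 = -3
y[5] = 1*0 + 1*3 = 3
y[6] = 1*3 = 3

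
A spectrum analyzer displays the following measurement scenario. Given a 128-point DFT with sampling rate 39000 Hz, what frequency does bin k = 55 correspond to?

The frequency of DFT bin k is: f_k = k * f_s / N
f_55 = 55 * 39000 / 128 = 268125/16 Hz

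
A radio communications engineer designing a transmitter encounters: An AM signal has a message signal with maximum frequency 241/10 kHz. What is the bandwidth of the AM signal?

In AM (double-sideband), the bandwidth is twice the message frequency.
BW = 2 * f_m = 2 * 241/10 kHz = 241/5 kHz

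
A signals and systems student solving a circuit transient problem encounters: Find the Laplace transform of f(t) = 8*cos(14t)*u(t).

Standard pair: cos(wt)*u(t) <-> s/(s^2+w^2)
With w = 14: L{8*cos(14t)*u(t)} = 8s/(s^2+196)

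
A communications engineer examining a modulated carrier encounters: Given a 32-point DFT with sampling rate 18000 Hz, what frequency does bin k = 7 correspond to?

The frequency of DFT bin k is: f_k = k * f_s / N
f_7 = 7 * 18000 / 32 = 7875/2 Hz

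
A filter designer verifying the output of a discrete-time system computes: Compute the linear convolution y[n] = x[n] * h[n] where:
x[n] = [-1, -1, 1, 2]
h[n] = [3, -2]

y[n] = sum_k x[k]*h[n-k]. Output length = len(x) + len(h) - 1 = 4 + 2 - 1 = 5.
y[0] = -1*3 = -3
y[1] = -1*3 + -1*-2 = -1
y[2] = 1*3 + -1*-2 = 5
y[3] = 2*3 + 1*-2 = 4
y[4] = 2*-2 = -4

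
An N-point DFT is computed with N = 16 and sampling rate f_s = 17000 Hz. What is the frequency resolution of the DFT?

DFT frequency resolution = f_s / N
= 17000 / 16 = 2125/2 Hz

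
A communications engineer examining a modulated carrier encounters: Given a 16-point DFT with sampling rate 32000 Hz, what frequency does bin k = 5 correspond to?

The frequency of DFT bin k is: f_k = k * f_s / N
f_5 = 5 * 32000 / 16 = 10000 Hz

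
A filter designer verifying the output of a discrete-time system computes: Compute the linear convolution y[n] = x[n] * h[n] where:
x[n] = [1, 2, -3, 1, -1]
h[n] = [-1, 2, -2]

y[n] = sum_k x[k]*h[n-k]. Output length = len(x) + len(h) - 1 = 5 + 3 - 1 = 7.
y[0] = 1*-1 = -1
y[1] = 2*-1 + 1*2 = 0
y[2] = -3*-1 + 2*2 + 1*-2 = 5
y[3] = 1*-1 + -3*2 + 2*-2 = -11
y[4] = -1*-1 + 1*2 + -3*-2 = 9
y[5] = -1*2 + 1*-2 = -4
y[6] = -1*-2 = 2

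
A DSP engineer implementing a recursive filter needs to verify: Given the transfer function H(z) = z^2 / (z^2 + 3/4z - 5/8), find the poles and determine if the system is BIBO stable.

Poles are roots of the denominator: z^2 + 3/4z - 5/8 = 0.
Quadratic formula: z = [-(3/4) +/- sqrt((3/4)^2 - 4*(-5/8))] / 2
Discriminant = 9/16 + 5/2 = 49/16; sqrt = 7/4.
z = (-3/4 +/- 7/4) / 2 => z = 1/2 or z = -5/4.
|p1| = 5/4, |p2| = 1/2.
For BIBO stability, all poles must lie inside the unit circle (|p| < 1).
System is UNSTABLE since at least one |p| >= 1.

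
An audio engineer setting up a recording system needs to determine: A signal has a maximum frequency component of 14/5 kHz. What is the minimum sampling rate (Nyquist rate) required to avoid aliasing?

By the Nyquist-Shannon sampling theorem,
the minimum sampling rate (Nyquist rate) must be at least 2 * f_max.
Nyquist rate = 2 * 14/5 kHz = 28/5 kHz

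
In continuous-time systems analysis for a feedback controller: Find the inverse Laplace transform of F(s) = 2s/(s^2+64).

Standard pair: s/(s^2+w^2) <-> cos(wt)*u(t)
With k=2, w=8: f(t) = 2*cos(8t)*u(t)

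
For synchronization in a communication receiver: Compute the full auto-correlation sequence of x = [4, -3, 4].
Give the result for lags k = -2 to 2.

r_xx[k] = sum_m x[m]*x[m+k], indexed from 0, for k = -2 to 2:
  r_xx[-2] = x[2]*x[0] = 16
  r_xx[-1] = x[1]*x[0] + x[2]*x[1] = -24
  r_xx[0] = x[0]*x[0] + x[1]*x[1] + x[2]*x[2] = 41
  r_xx[1] = x[0]*x[1] + x[1]*x[2] = -24
  r_xx[2] = x[0]*x[2] = 16
r_xx = [16, -24, 41, -24, 16]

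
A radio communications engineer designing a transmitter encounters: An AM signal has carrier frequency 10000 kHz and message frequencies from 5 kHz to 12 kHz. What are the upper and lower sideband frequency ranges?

Upper sideband (USB) = fc + [fm_low, fm_high] = 10000 + [5, 12] = [10005, 10012] kHz
Lower sideband (LSB) = fc - [fm_high, fm_low] = 10000 - [12, 5] = [9988, 9995] kHz
Total occupied spectrum: 9988 kHz to 10012 kHz (plus carrier at 10000 kHz)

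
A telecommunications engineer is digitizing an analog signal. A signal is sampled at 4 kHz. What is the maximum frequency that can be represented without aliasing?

The maximum frequency that can be represented without aliasing
is the Nyquist frequency: f_max = f_s / 2 = 4 kHz / 2 = 2 kHz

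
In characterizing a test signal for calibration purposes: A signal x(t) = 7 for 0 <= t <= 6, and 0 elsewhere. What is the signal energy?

Energy = integral of |x(t)|^2 dt over the signal duration
= 7^2 * 6 = 49 * 6 = 294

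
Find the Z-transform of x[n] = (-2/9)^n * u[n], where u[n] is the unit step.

The Z-transform of a^n * u[n] is z/(z-a) for |z| > |a|.
Here a = -2/9, so X(z) = z/(z - (-2/9)) = 9z/(9z + 2)
ROC: |z| > 2/9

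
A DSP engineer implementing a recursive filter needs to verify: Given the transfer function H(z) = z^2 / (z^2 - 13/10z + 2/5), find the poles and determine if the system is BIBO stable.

Poles are roots of the denominator: z^2 - 13/10z + 2/5 = 0.
Quadratic formula: z = [-(-13/10) +/- sqrt((-13/10)^2 - 4*(2/5))] / 2
Discriminant = 169/100 - 8/5 = 9/100; sqrt = 3/10.
z = (13/10 +/- 3/10) / 2 => z = 4/5 or z = 1/2.
|p1| = 1/2, |p2| = 4/5.
For BIBO stability, all poles must lie inside the unit circle (|p| < 1).
System is STABLE since both |p| < 1.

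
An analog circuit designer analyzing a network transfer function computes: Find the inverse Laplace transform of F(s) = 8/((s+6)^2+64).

Standard pair: w/((s+a)^2+w^2) <-> e^(-at)*sin(wt)*u(t)
With a=6, w=8: f(t) = e^(-6t)*sin(8t)*u(t)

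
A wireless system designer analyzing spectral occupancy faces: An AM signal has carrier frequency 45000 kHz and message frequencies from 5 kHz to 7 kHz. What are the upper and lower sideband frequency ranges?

Upper sideband (USB) = fc + [fm_low, fm_high] = 45000 + [5, 7] = [45005, 45007] kHz
Lower sideband (LSB) = fc - [fm_high, fm_low] = 45000 - [7, 5] = [44993, 44995] kHz
Total occupied spectrum: 44993 kHz to 45007 kHz (plus carrier at 45000 kHz)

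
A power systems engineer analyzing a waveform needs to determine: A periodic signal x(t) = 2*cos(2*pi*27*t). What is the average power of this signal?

Average power of A*cos(wt) is A^2/2.
P = 2^2 / 2 = 4/2 = 2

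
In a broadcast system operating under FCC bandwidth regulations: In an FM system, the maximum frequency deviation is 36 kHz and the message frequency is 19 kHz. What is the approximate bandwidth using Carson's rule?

Carson's rule: BW = 2*(delta_f + f_m)
= 2*(36 + 19) kHz = 110 kHz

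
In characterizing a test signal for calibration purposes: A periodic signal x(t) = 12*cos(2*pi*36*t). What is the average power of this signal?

Average power of A*cos(wt) is A^2/2.
P = 12^2 / 2 = 144/2 = 72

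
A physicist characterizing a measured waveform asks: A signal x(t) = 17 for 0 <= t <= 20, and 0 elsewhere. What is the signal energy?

Energy = integral of |x(t)|^2 dt over the signal duration
= 17^2 * 20 = 289 * 20 = 5780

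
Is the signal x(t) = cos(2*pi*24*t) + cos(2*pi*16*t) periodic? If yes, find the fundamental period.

f1 = 24 Hz, f2 = 16 Hz
Period T1 = 1/24, T2 = 1/16
Ratio T1/T2 = 16/24, which is rational.
The signal is periodic with fundamental period T = 1/GCD(24,16) = 1/8 s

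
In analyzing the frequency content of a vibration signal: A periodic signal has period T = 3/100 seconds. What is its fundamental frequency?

The fundamental frequency is the reciprocal of the period.
f = 1/T = 1/(3/100) = 100/3 Hz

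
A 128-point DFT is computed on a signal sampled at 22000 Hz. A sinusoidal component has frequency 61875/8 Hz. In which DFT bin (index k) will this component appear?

DFT frequency resolution = f_s/N = 22000/128 = 1375/8 Hz
Bin index k = f_signal / resolution = 61875/8 / 1375/8 = 45
The signal frequency 61875/8 Hz falls in DFT bin k = 45.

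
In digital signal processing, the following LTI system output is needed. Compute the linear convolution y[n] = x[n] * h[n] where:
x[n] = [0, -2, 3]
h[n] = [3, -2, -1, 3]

y[n] = sum_k x[k]*h[n-k]. Output length = len(x) + len(h) - 1 = 3 + 4 - 1 = 6.
y[0] = 0*3 = 0
y[1] = -2*3 + 0*-2 = -6
y[2] = 3*3 + -2*-2 + 0*-1 = 13
y[3] = 3*-2 + -2*-1 + 0*3 = -4
y[4] = 3*-1 + -2*3 = -9
y[5] = 3*3 = 9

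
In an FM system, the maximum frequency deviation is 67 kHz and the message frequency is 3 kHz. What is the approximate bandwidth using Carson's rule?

Carson's rule: BW = 2*(delta_f + f_m)
= 2*(67 + 3) kHz = 140 kHz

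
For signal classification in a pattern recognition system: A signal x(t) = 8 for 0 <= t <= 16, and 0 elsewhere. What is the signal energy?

Energy = integral of |x(t)|^2 dt over the signal duration
= 8^2 * 16 = 64 * 16 = 1024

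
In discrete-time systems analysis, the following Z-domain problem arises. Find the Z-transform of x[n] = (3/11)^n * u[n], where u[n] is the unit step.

The Z-transform of a^n * u[n] is z/(z-a) for |z| > |a|.
Here a = 3/11, so X(z) = z/(z - (3/11)) = 11z/(11z - 3)
ROC: |z| > 3/11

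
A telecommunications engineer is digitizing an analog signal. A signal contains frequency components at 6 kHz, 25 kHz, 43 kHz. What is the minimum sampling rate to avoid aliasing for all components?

The highest frequency component is f_max = 43 kHz.
Nyquist rate = 2 * f_max = 2 * 43 kHz = 86 kHz.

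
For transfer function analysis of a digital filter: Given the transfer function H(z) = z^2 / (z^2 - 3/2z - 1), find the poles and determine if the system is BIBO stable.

Poles are roots of the denominator: z^2 - 3/2z - 1 = 0.
Quadratic formula: z = [-(-3/2) +/- sqrt((-3/2)^2 - 4*(-1))] / 2
Discriminant = 9/4 + 4 = 25/4; sqrt = 5/2.
z = (3/2 +/- 5/2) / 2 => z = 2 or z = -1/2.
|p1| = 2, |p2| = 1/2.
For BIBO stability, all poles must lie inside the unit circle (|p| < 1).
System is UNSTABLE since at least one |p| >= 1.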